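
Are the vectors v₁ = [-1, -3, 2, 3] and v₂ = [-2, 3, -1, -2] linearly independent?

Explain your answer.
Yes, linearly independent

Two vectors are linearly dependent iff one is a scalar multiple of the other.
No single scalar k satisfies v₂ = k·v₁ (the ratios of corresponding entries disagree), so v₁ and v₂ are linearly independent.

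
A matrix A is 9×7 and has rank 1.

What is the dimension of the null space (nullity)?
6

The rank-nullity theorem for an m×n matrix states:
rank(A) + nullity(A) = n (the number of columns).
Here n = 7 and rank(A) = 1, so nullity(A) = 7 - 1 = 6.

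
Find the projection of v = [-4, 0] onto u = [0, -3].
[0, 0]

The projection of v onto u is proj_u(v) = ((v·u) / (u·u)) · u.
v·u = (-4)*(0) + (0)*(-3) = 0.
u·u = (0)*(0) + (-3)*(-3) = 9.
coefficient = 0 / 9 = 0.
proj_u(v) = 0 · [0, -3] = [0, 0].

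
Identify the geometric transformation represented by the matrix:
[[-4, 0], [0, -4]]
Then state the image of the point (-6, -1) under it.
uniform scaling by factor -4; image of (-6, -1) is (24, 4)

This is a diagonal matrix with equal entries -4, so it scales both axes by the same factor -4.
The matrix [[-4, 0], [0, -4]] represents: uniform scaling by factor -4.
Applying it to (-6, -1): [-4·-6 + 0·-1, 0·-6 + -4·-1] = (24, 4).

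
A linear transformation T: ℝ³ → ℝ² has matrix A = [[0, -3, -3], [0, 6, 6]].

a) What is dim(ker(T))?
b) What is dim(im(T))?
dim(ker) = 2, dim(im) = 1

Observe that row 2 = -2 × row 1 (so the rows are linearly dependent).
Thus rank(A) = 1 (only one linearly independent row).
dim(im(T)) = rank(A) = 1.
By the rank-nullity theorem applied to T: ℝ³ → ℝ², rank(A) + nullity(A) = 3 (the domain dimension), so dim(ker(T)) = 3 - 1 = 2.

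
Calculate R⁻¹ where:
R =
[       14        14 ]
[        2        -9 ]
det(R) = -154
R⁻¹ =
[    9/154      1/11 ]
[     1/77     -1/11 ]

For a 2×2 matrix R = [[a, b], [c, d]] with det(R) ≠ 0, R⁻¹ = (1/det(R)) * [[d, -b], [-c, a]].
det(R) = (14)*(-9) - (14)*(2) = -126 - 28 = -154.
R⁻¹ = (1/-154) * [[-9, -14], [-2, 14]].
Dividing each entry by -154 and reducing:
R⁻¹ =
[    9/154      1/11 ]
[     1/77     -1/11 ]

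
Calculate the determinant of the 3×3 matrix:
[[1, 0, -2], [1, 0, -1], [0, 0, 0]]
0

Expansion along first row:
det = 1·det([[0,-1],[0,0]]) - 0·det([[1,-1],[0,0]]) + -2·det([[1,0],[0,0]])
    = 1·(0·0 - -1·0) - 0·(1·0 - -1·0) + -2·(1·0 - 0·0)
    = 1·0 - 0·0 + -2·0
    = 0 + 0 + 0 = 0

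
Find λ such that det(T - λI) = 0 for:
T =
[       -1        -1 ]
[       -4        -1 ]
λ = -3, 1

Solve det(T - λI) = 0. For a 2×2 matrix the characteristic equation is λ² - (trace)λ + det = 0.
trace(T) = a + d = -1 - 1 = -2.
det(T) = a*d - b*c = (-1)*(-1) - (-1)*(-4) = 1 - 4 = -3.
Characteristic equation: λ² - (-2)λ + (-3) = 0.
Discriminant = (-2)² - 4*(-3) = 4 + 12 = 16.
λ = (-2 ± √16) / 2 = (-2 ± 4) / 2 = -3, 1.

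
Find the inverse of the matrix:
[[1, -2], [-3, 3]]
[[-1, -2/3], [-1, -1/3]]

For [[a,b],[c,d]], inverse = (1/det)·[[d,-b],[-c,a]]
det = 1·3 - -2·-3 = -3
Inverse = (1/-3)·[[3, 2], [3, 1]]
        = [[-1, -2/3], [-1, -1/3]]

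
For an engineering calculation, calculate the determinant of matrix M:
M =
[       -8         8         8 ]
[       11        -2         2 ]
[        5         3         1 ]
det(M) = 400

Expand along row 0 (cofactor expansion): det(M) = a*(e*i - f*h) - b*(d*i - f*g) + c*(d*h - e*g), where the 3×3 is [[a, b, c], [d, e, f], [g, h, i]].
Minor M_00 = (-2)*(1) - (2)*(3) = -2 - 6 = -8.
Minor M_01 = (11)*(1) - (2)*(5) = 11 - 10 = 1.
Minor M_02 = (11)*(3) - (-2)*(5) = 33 + 10 = 43.
det(M) = (-8)*(-8) - (8)*(1) + (8)*(43) = 64 - 8 + 344 = 400.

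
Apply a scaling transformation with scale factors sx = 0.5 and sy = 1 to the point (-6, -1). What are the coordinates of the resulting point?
(-3.0, -1)

Scaling matrix:
[[0.50, 0], [0, 1]]
Result: (-6 × 0.5, -1 × 1) = (-3.0, -1)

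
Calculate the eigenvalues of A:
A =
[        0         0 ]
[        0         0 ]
λ = 0, 0

Solve det(A - λI) = 0. For a 2×2 matrix the characteristic equation is λ² - (trace)λ + det = 0.
trace(A) = a + d = 0 + 0 = 0.
det(A) = a*d - b*c = (0)*(0) - (0)*(0) = 0 - 0 = 0.
Characteristic equation: λ² - (0)λ + (0) = 0.
Discriminant = (0)² - 4*(0) = 0 - 0 = 0.
λ = (0 ± √0) / 2 = (0 ± 0) / 2 = 0, 0.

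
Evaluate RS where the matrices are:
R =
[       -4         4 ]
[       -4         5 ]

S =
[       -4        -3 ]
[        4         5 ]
RS =
[       32        32 ]
[       36        37 ]

Matrix multiplication: (RS)[i][j] = sum over k of R[i][k] * S[k][j].
  (RS)[0][0] = (-4)*(-4) + (4)*(4) = 32
  (RS)[0][1] = (-4)*(-3) + (4)*(5) = 32
  (RS)[1][0] = (-4)*(-4) + (5)*(4) = 36
  (RS)[1][1] = (-4)*(-3) + (5)*(5) = 37
RS =
[       32        32 ]
[       36        37 ]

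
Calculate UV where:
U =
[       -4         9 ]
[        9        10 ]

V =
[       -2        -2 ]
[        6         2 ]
UV =
[       62        26 ]
[       42         2 ]

Matrix multiplication: (UV)[i][j] = sum over k of U[i][k] * V[k][j].
  (UV)[0][0] = (-4)*(-2) + (9)*(6) = 62
  (UV)[0][1] = (-4)*(-2) + (9)*(2) = 26
  (UV)[1][0] = (9)*(-2) + (10)*(6) = 42
  (UV)[1][1] = (9)*(-2) + (10)*(2) = 2
UV =
[       62        26 ]
[       42         2 ]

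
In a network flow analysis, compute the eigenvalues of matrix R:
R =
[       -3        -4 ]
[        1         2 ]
λ = -2, 1

Solve det(R - λI) = 0. For a 2×2 matrix the characteristic equation is λ² - (trace)λ + det = 0.
trace(R) = a + d = -3 + 2 = -1.
det(R) = a*d - b*c = (-3)*(2) - (-4)*(1) = -6 + 4 = -2.
Characteristic equation: λ² - (-1)λ + (-2) = 0.
Discriminant = (-1)² - 4*(-2) = 1 + 8 = 9.
λ = (-1 ± √9) / 2 = (-1 ± 3) / 2 = -2, 1.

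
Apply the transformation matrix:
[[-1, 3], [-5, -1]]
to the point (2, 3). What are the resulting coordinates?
(7, -13)

Matrix multiplication:
[[-1, 3], [-5, -1]] × [2, 3]ᵀ
= [-1×2 + 3×3, -5×2 + -1×3]ᵀ
= [7.0000, -13.0000]ᵀ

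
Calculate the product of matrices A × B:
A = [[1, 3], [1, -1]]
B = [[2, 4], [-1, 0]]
[[-1, 4], [3, 4]]

Matrix multiplication:
C[0][0] = 1×2 + 3×-1 = -1
C[0][1] = 1×4 + 3×0 = 4
C[1][0] = 1×2 + -1×-1 = 3
C[1][1] = 1×4 + -1×0 = 4
Result: [[-1, 4], [3, 4]]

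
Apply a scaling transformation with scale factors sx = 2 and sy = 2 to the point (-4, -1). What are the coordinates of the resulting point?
(-8, -2)

Scaling matrix:
[[2, 0], [0, 2]]
Result: (-4 × 2, -1 × 2) = (-8, -2)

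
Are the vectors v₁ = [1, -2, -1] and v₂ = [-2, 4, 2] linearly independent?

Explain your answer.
No, linearly dependent (v₂ = -2·v₁)

Check whether there is a scalar k with v₂ = k·v₁.
Comparing components, k = -2 satisfies -2·[1, -2, -1] = [-2, 4, 2].
Since v₂ is a scalar multiple of v₁, the two vectors are linearly dependent.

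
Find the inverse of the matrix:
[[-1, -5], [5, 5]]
[[1/4, 1/4], [-1/4, -1/20]]

For [[a,b],[c,d]], inverse = (1/det)·[[d,-b],[-c,a]]
det = -1·5 - -5·5 = 20
Inverse = (1/20)·[[5, 5], [-5, -1]]
        = [[1/4, 1/4], [-1/4, -1/20]]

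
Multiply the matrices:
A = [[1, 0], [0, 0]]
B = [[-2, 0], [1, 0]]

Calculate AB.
[[-2, 0], [0, 0]]

Each entry (i,j) of AB = sum over k of A[i][k]*B[k][j].
(AB)[0][0] = (1)*(-2) + (0)*(1) = -2
(AB)[0][1] = (1)*(0) + (0)*(0) = 0
(AB)[1][0] = (0)*(-2) + (0)*(1) = 0
(AB)[1][1] = (0)*(0) + (0)*(0) = 0
AB = [[-2, 0], [0, 0]]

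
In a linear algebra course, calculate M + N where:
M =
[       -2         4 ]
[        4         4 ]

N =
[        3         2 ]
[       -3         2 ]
M + N =
[        1         6 ]
[        1         6 ]

Matrix addition is elementwise: (M+N)[i][j] = M[i][j] + N[i][j].
  (M+N)[0][0] = (-2) + (3) = 1
  (M+N)[0][1] = (4) + (2) = 6
  (M+N)[1][0] = (4) + (-3) = 1
  (M+N)[1][1] = (4) + (2) = 6
M + N =
[        1         6 ]
[        1         6 ]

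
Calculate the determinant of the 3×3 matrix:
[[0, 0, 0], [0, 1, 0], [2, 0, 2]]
0

Expansion along first row:
det = 0·det([[1,0],[0,2]]) - 0·det([[0,0],[2,2]]) + 0·det([[0,1],[2,0]])
    = 0·(1·2 - 0·0) - 0·(0·2 - 0·2) + 0·(0·0 - 1·2)
    = 0·2 - 0·0 + 0·-2
    = 0 + 0 + 0 = 0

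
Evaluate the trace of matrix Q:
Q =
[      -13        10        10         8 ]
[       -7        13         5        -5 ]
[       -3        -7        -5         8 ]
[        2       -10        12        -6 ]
tr(Q) = -13 + 13 - 5 - 6 = -11

The trace of a square matrix is the sum of its diagonal entries.
Diagonal entries of Q: Q[0][0] = -13, Q[1][1] = 13, Q[2][2] = -5, Q[3][3] = -6.
tr(Q) = -13 + 13 - 5 - 6 = -11.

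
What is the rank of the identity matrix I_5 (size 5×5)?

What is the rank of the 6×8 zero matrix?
rank(I_5) = 5, rank(0) = 0

The identity I_5 has 5 columns that are the standard basis vectors e_1, …, e_5. These are linearly independent, so all 5 columns are pivots and rank(I_5) = 5.
The 6×8 zero matrix has every entry zero, so every row is the zero row and there are no pivots; rank(0) = 0.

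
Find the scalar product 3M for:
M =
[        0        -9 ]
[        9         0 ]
3M =
[        0       -27 ]
[       27         0 ]

Scalar multiplication is elementwise: (3M)[i][j] = 3 * M[i][j].
  (3M)[0][0] = 3 * (0) = 0
  (3M)[0][1] = 3 * (-9) = -27
  (3M)[1][0] = 3 * (9) = 27
  (3M)[1][1] = 3 * (0) = 0
3M =
[        0       -27 ]
[       27         0 ]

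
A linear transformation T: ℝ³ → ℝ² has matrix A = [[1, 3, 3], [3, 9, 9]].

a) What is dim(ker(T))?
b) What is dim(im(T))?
dim(ker) = 2, dim(im) = 1

Observe that row 2 = 3 × row 1 (so the rows are linearly dependent).
Thus rank(A) = 1 (only one linearly independent row).
dim(im(T)) = rank(A) = 1.
By the rank-nullity theorem applied to T: ℝ³ → ℝ², rank(A) + nullity(A) = 3 (the domain dimension), so dim(ker(T)) = 3 - 1 = 2.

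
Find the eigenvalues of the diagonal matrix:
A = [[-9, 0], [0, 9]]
λ₁ = -9, λ₂ = 9

The characteristic polynomial of A is det(A - λI) = (-9 - λ)(9 - λ) = 0.
The roots are λ = -9 and λ = 9, so the eigenvalues are the diagonal entries.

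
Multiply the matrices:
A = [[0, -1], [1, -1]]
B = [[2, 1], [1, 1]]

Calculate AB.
[[-1, -1], [1, 0]]

Each entry (i,j) of AB = sum over k of A[i][k]*B[k][j].
(AB)[0][0] = (0)*(2) + (-1)*(1) = -1
(AB)[0][1] = (0)*(1) + (-1)*(1) = -1
(AB)[1][0] = (1)*(2) + (-1)*(1) = 1
(AB)[1][1] = (1)*(1) + (-1)*(1) = 0
AB = [[-1, -1], [1, 0]]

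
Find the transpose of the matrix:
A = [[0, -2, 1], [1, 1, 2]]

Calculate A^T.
[[0, 1], [-2, 1], [1, 2]]

The transpose sends entry (i,j) to (j,i); rows become columns.
Row 0 of A: [0, -2, 1] -> column 0 of A^T.
Row 1 of A: [1, 1, 2] -> column 1 of A^T.
A^T = [[0, 1], [-2, 1], [1, 2]]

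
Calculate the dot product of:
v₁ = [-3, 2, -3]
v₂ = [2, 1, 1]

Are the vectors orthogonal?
-7, No

The dot product is the sum of products of corresponding components.
v₁·v₂ = (-3)*(2) + (2)*(1) + (-3)*(1) = -6 + 2 - 3 = -7.
Two vectors are orthogonal iff their dot product is 0; here the dot product is -7, so the vectors are not orthogonal.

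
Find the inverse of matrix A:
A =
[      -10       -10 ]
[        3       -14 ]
det(A) = 170
A⁻¹ =
[    -7/85      1/17 ]
[   -3/170     -1/17 ]

For a 2×2 matrix A = [[a, b], [c, d]] with det(A) ≠ 0, A⁻¹ = (1/det(A)) * [[d, -b], [-c, a]].
det(A) = (-10)*(-14) - (-10)*(3) = 140 + 30 = 170.
A⁻¹ = (1/170) * [[-14, 10], [-3, -10]].
Dividing each entry by 170 and reducing:
A⁻¹ =
[    -7/85      1/17 ]
[   -3/170     -1/17 ]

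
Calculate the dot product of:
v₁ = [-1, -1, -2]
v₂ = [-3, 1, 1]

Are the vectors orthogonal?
0, Yes

The dot product is the sum of products of corresponding components.
v₁·v₂ = (-1)*(-3) + (-1)*(1) + (-2)*(1) = 3 - 1 - 2 = 0.
Two vectors are orthogonal iff their dot product is 0; here the dot product is 0, so the vectors are orthogonal.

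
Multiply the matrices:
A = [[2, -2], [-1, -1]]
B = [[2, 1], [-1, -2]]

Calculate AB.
[[6, 6], [-1, 1]]

Each entry (i,j) of AB = sum over k of A[i][k]*B[k][j].
(AB)[0][0] = (2)*(2) + (-2)*(-1) = 6
(AB)[0][1] = (2)*(1) + (-2)*(-2) = 6
(AB)[1][0] = (-1)*(2) + (-1)*(-1) = -1
(AB)[1][1] = (-1)*(1) + (-1)*(-2) = 1
AB = [[6, 6], [-1, 1]]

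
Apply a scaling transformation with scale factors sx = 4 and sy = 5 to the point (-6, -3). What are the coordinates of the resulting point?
(-24, -15)

Scaling matrix:
[[4, 0], [0, 5]]
Result: (-6 × 4, -3 × 5) = (-24, -15)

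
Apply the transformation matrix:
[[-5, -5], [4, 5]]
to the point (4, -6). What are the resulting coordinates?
(10, -14)

Matrix multiplication:
[[-5, -5], [4, 5]] × [4, -6]ᵀ
= [-5×4 + -5×-6, 4×4 + 5×-6]ᵀ
= [10.0000, -14.0000]ᵀ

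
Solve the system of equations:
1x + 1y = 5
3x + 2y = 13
x = 3, y = 2

Use elimination (row reduction):
Equation 1: 1x + 1y = 5.
Equation 2: 3x + 2y = 13.
Multiply Eq1 by 3 and Eq2 by 1: 3x + 3y = 15;  3x + 2y = 13.
Subtract: (-1)y = -2, so y = 2.
Back-substitute into Eq1: 1x + 1*(2) = 5, so x = 3.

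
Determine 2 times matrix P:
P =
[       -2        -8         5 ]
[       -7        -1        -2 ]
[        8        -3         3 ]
2P =
[       -4       -16        10 ]
[      -14        -2        -4 ]
[       16        -6         6 ]

Scalar multiplication is elementwise: (2P)[i][j] = 2 * P[i][j].
  (2P)[0][0] = 2 * (-2) = -4
  (2P)[0][1] = 2 * (-8) = -16
  (2P)[0][2] = 2 * (5) = 10
  (2P)[1][0] = 2 * (-7) = -14
  (2P)[1][1] = 2 * (-1) = -2
  (2P)[1][2] = 2 * (-2) = -4
  (2P)[2][0] = 2 * (8) = 16
  (2P)[2][1] = 2 * (-3) = -6
  (2P)[2][2] = 2 * (3) = 6
2P =
[       -4       -16        10 ]
[      -14        -2        -4 ]
[       16        -6         6 ]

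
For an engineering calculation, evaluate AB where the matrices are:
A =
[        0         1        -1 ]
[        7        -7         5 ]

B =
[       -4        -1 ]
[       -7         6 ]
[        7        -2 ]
AB =
[      -14         8 ]
[       56       -59 ]

Matrix multiplication: (AB)[i][j] = sum over k of A[i][k] * B[k][j].
  (AB)[0][0] = (0)*(-4) + (1)*(-7) + (-1)*(7) = -14
  (AB)[0][1] = (0)*(-1) + (1)*(6) + (-1)*(-2) = 8
  (AB)[1][0] = (7)*(-4) + (-7)*(-7) + (5)*(7) = 56
  (AB)[1][1] = (7)*(-1) + (-7)*(6) + (5)*(-2) = -59
AB =
[      -14         8 ]
[       56       -59 ]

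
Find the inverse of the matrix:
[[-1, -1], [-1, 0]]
[[0, -1], [-1, 1]]

For [[a,b],[c,d]], inverse = (1/det)·[[d,-b],[-c,a]]
det = -1·0 - -1·-1 = -1
Inverse = (1/-1)·[[0, 1], [1, -1]]
        = [[0, -1], [-1, 1]]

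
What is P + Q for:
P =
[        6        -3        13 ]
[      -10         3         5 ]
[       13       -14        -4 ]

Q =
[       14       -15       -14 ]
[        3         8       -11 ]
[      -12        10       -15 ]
P + Q =
[       20       -18        -1 ]
[       -7        11        -6 ]
[        1        -4       -19 ]

Matrix addition is elementwise: (P+Q)[i][j] = P[i][j] + Q[i][j].
  (P+Q)[0][0] = (6) + (14) = 20
  (P+Q)[0][1] = (-3) + (-15) = -18
  (P+Q)[0][2] = (13) + (-14) = -1
  (P+Q)[1][0] = (-10) + (3) = -7
  (P+Q)[1][1] = (3) + (8) = 11
  (P+Q)[1][2] = (5) + (-11) = -6
  (P+Q)[2][0] = (13) + (-12) = 1
  (P+Q)[2][1] = (-14) + (10) = -4
  (P+Q)[2][2] = (-4) + (-15) = -19
P + Q =
[       20       -18        -1 ]
[       -7        11        -6 ]
[        1        -4       -19 ]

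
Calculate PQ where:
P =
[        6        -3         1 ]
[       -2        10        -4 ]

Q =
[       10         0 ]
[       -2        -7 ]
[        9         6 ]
PQ =
[       75        27 ]
[      -76       -94 ]

Matrix multiplication: (PQ)[i][j] = sum over k of P[i][k] * Q[k][j].
  (PQ)[0][0] = (6)*(10) + (-3)*(-2) + (1)*(9) = 75
  (PQ)[0][1] = (6)*(0) + (-3)*(-7) + (1)*(6) = 27
  (PQ)[1][0] = (-2)*(10) + (10)*(-2) + (-4)*(9) = -76
  (PQ)[1][1] = (-2)*(0) + (10)*(-7) + (-4)*(6) = -94
PQ =
[       75        27 ]
[      -76       -94 ]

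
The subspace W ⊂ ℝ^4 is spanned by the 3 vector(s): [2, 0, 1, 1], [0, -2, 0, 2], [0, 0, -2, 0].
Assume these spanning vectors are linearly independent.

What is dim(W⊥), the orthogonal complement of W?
dim(W⊥) = 1

For any subspace W of ℝ^n, dim(W) + dim(W⊥) = n (the whole-space dimension).
Here the given 3 vectors are linearly independent, so dim(W) = 3.
Thus dim(W⊥) = n - dim(W) = 4 - 3 = 1.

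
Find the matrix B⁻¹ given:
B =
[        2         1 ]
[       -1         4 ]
det(B) = 9
B⁻¹ =
[      4/9      -1/9 ]
[      1/9       2/9 ]

For a 2×2 matrix B = [[a, b], [c, d]] with det(B) ≠ 0, B⁻¹ = (1/det(B)) * [[d, -b], [-c, a]].
det(B) = (2)*(4) - (1)*(-1) = 8 + 1 = 9.
B⁻¹ = (1/9) * [[4, -1], [1, 2]].
Dividing each entry by 9 and reducing:
B⁻¹ =
[      4/9      -1/9 ]
[      1/9       2/9 ]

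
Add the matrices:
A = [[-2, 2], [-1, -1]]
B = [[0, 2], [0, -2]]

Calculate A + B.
[[-2, 4], [-1, -3]]

Add corresponding elements:
(-2)+(0)=-2
(2)+(2)=4
(-1)+(0)=-1
(-1)+(-2)=-3
A + B = [[-2, 4], [-1, -3]]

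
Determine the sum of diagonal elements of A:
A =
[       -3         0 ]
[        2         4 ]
tr(A) = -3 + 4 = 1

The trace of a square matrix is the sum of its diagonal entries.
Diagonal entries of A: A[0][0] = -3, A[1][1] = 4.
tr(A) = -3 + 4 = 1.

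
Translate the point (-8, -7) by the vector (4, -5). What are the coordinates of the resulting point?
(-4, -12)

Translation by (4, -5):
x' = -8 + 4 = -4
y' = -7 + -5 = -12
Homogeneous matrix: [[1, 0, 4], [0, 1, -5], [0, 0, 1]]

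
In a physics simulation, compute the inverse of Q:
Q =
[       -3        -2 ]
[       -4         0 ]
det(Q) = -8
Q⁻¹ =
[        0      -1/4 ]
[     -1/2       3/8 ]

For a 2×2 matrix Q = [[a, b], [c, d]] with det(Q) ≠ 0, Q⁻¹ = (1/det(Q)) * [[d, -b], [-c, a]].
det(Q) = (-3)*(0) - (-2)*(-4) = 0 - 8 = -8.
Q⁻¹ = (1/-8) * [[0, 2], [4, -3]].
Dividing each entry by -8 and reducing:
Q⁻¹ =
[        0      -1/4 ]
[     -1/2       3/8 ]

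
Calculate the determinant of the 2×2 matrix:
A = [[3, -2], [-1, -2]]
-8

For A = [[a, b], [c, d]], det(A) = a*d - b*c.
det(A) = (3)*(-2) - (-2)*(-1) = -6 - 2 = -8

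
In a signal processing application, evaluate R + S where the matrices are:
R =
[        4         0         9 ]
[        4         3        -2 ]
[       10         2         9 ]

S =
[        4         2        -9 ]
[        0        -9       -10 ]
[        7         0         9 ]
R + S =
[        8         2         0 ]
[        4        -6       -12 ]
[       17         2        18 ]

Matrix addition is elementwise: (R+S)[i][j] = R[i][j] + S[i][j].
  (R+S)[0][0] = (4) + (4) = 8
  (R+S)[0][1] = (0) + (2) = 2
  (R+S)[0][2] = (9) + (-9) = 0
  (R+S)[1][0] = (4) + (0) = 4
  (R+S)[1][1] = (3) + (-9) = -6
  (R+S)[1][2] = (-2) + (-10) = -12
  (R+S)[2][0] = (10) + (7) = 17
  (R+S)[2][1] = (2) + (0) = 2
  (R+S)[2][2] = (9) + (9) = 18
R + S =
[        8         2         0 ]
[        4        -6       -12 ]
[       17         2        18 ]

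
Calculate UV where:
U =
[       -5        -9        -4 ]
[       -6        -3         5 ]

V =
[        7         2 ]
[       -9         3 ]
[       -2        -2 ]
UV =
[       54       -29 ]
[      -25       -31 ]

Matrix multiplication: (UV)[i][j] = sum over k of U[i][k] * V[k][j].
  (UV)[0][0] = (-5)*(7) + (-9)*(-9) + (-4)*(-2) = 54
  (UV)[0][1] = (-5)*(2) + (-9)*(3) + (-4)*(-2) = -29
  (UV)[1][0] = (-6)*(7) + (-3)*(-9) + (5)*(-2) = -25
  (UV)[1][1] = (-6)*(2) + (-3)*(3) + (5)*(-2) = -31
UV =
[       54       -29 ]
[      -25       -31 ]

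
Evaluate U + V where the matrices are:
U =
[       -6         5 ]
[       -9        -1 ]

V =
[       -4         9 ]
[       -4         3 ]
U + V =
[      -10        14 ]
[      -13         2 ]

Matrix addition is elementwise: (U+V)[i][j] = U[i][j] + V[i][j].
  (U+V)[0][0] = (-6) + (-4) = -10
  (U+V)[0][1] = (5) + (9) = 14
  (U+V)[1][0] = (-9) + (-4) = -13
  (U+V)[1][1] = (-1) + (3) = 2
U + V =
[      -10        14 ]
[      -13         2 ]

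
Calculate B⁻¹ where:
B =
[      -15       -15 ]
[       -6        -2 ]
det(B) = -60
B⁻¹ =
[     1/30      -1/4 ]
[    -1/10       1/4 ]

For a 2×2 matrix B = [[a, b], [c, d]] with det(B) ≠ 0, B⁻¹ = (1/det(B)) * [[d, -b], [-c, a]].
det(B) = (-15)*(-2) - (-15)*(-6) = 30 - 90 = -60.
B⁻¹ = (1/-60) * [[-2, 15], [6, -15]].
Dividing each entry by -60 and reducing:
B⁻¹ =
[     1/30      -1/4 ]
[    -1/10       1/4 ]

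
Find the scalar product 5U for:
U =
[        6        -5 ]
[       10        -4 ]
5U =
[       30       -25 ]
[       50       -20 ]

Scalar multiplication is elementwise: (5U)[i][j] = 5 * U[i][j].
  (5U)[0][0] = 5 * (6) = 30
  (5U)[0][1] = 5 * (-5) = -25
  (5U)[1][0] = 5 * (10) = 50
  (5U)[1][1] = 5 * (-4) = -20
5U =
[       30       -25 ]
[       50       -20 ]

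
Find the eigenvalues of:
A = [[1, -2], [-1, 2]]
λ = 0, 3

Solve det(A - λI) = 0. For a 2×2 matrix this is λ² - (trace)λ + det = 0.
trace(A) = 1 + 2 = 3.
det(A) = (1)*(2) - (-2)*(-1) = 2 - 2 = 0.
Characteristic equation: λ² - (3)λ + (0) = 0.
Discriminant: (3)² - 4*(0) = 9 - 0 = 9.
Roots: λ = (3 ± √9) / 2 = 0, 3.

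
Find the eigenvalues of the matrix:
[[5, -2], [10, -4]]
λ = 0 and λ = 1

Characteristic equation: det(A - λI) = 0
λ² - (trace)λ + (det) = 0
λ² - (1)λ + (0) = 0
λ² - 1λ + 0 = 0
Solving: λ = 0, 1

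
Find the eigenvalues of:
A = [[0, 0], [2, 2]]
λ = 0, 2

Solve det(A - λI) = 0. For a 2×2 matrix this is λ² - (trace)λ + det = 0.
trace(A) = 0 + 2 = 2.
det(A) = (0)*(2) - (0)*(2) = 0 - 0 = 0.
Characteristic equation: λ² - (2)λ + (0) = 0.
Discriminant: (2)² - 4*(0) = 4 - 0 = 4.
Roots: λ = (2 ± √4) / 2 = 0, 2.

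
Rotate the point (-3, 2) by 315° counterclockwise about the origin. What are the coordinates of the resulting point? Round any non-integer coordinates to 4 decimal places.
(-0.7071, 3.5355)

Rotation matrix R(θ) = [[cos θ, -sin θ], [sin θ, cos θ]]; for θ = 315°:
R = [[√2/2, √2/2], [-√2/2, √2/2]]
Result: R × [-3, 2]ᵀ = [√2/2·-3 + (√2/2)·2, -√2/2·-3 + (√2/2)·2]ᵀ = (-0.7071, 3.5355)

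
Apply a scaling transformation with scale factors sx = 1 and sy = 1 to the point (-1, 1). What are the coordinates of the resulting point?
(-1, 1)

Scaling matrix:
[[1, 0], [0, 1]]
Result: (-1 × 1, 1 × 1) = (-1, 1)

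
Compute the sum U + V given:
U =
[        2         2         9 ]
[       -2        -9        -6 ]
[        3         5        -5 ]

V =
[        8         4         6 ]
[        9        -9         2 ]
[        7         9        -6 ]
U + V =
[       10         6        15 ]
[        7       -18        -4 ]
[       10        14       -11 ]

Matrix addition is elementwise: (U+V)[i][j] = U[i][j] + V[i][j].
  (U+V)[0][0] = (2) + (8) = 10
  (U+V)[0][1] = (2) + (4) = 6
  (U+V)[0][2] = (9) + (6) = 15
  (U+V)[1][0] = (-2) + (9) = 7
  (U+V)[1][1] = (-9) + (-9) = -18
  (U+V)[1][2] = (-6) + (2) = -4
  (U+V)[2][0] = (3) + (7) = 10
  (U+V)[2][1] = (5) + (9) = 14
  (U+V)[2][2] = (-5) + (-6) = -11
U + V =
[       10         6        15 ]
[        7       -18        -4 ]
[       10        14       -11 ]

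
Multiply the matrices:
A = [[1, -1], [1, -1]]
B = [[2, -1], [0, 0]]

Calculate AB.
[[2, -1], [2, -1]]

Each entry (i,j) of AB = sum over k of A[i][k]*B[k][j].
(AB)[0][0] = (1)*(2) + (-1)*(0) = 2
(AB)[0][1] = (1)*(-1) + (-1)*(0) = -1
(AB)[1][0] = (1)*(2) + (-1)*(0) = 2
(AB)[1][1] = (1)*(-1) + (-1)*(0) = -1
AB = [[2, -1], [2, -1]]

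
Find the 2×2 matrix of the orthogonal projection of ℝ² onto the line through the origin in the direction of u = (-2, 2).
[[1/2, -1/2], [-1/2, 1/2]]

The orthogonal projection onto the line spanned by a nonzero vector u = (a, b) has matrix P = (u uᵀ) / (uᵀ u) = (1/(a² + b²)) · [[a², ab], [ab, b²]].
Here u = (-2, 2), so a² + b² = 4 + 4 = 8.
P = (1/8) · [[4, -4], [-4, 4]] = [[1/2, -1/2], [-1/2, 1/2]].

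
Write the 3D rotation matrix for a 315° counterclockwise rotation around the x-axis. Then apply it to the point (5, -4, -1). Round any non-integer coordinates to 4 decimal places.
R = [[1, 0, 0], [0, √2/2, √2/2], [0, -√2/2, √2/2]]; R·(5, -4, -1) = (5.0000, -3.5355, 2.1213)

Rotation matrix for 315° around x-axis:
cos(315°) = √2/2, sin(315°) = -√2/2
R = [[1, 0, 0], [0, √2/2, √2/2], [0, -√2/2, √2/2]]
Apply to (5, -4, -1): R·[5, -4, -1]ᵀ = (5.0000, -3.5355, 2.1213)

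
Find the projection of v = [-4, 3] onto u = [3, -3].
[-7/2, 7/2]

The projection of v onto u is proj_u(v) = ((v·u) / (u·u)) · u.
v·u = (-4)*(3) + (3)*(-3) = -21.
u·u = (3)*(3) + (-3)*(-3) = 18.
coefficient = -21 / 18 = -7/6.
proj_u(v) = -7/6 · [3, -3] = [-7/2, 7/2].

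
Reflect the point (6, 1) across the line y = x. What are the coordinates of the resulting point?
(1, 6)

Reflection across line y = x: (6, 1) → (1, 6)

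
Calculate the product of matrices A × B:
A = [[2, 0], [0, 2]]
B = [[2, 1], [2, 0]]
[[4, 2], [4, 0]]

Matrix multiplication:
C[0][0] = 2×2 + 0×2 = 4
C[0][1] = 2×1 + 0×0 = 2
C[1][0] = 0×2 + 2×2 = 4
C[1][1] = 0×1 + 2×0 = 0
Result: [[4, 2], [4, 0]]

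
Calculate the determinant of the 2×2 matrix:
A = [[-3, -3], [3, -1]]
12

For A = [[a, b], [c, d]], det(A) = a*d - b*c.
det(A) = (-3)*(-1) - (-3)*(3) = 3 - -9 = 12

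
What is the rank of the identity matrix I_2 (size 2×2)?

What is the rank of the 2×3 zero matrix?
rank(I_2) = 2, rank(0) = 0

The identity I_2 has 2 columns that are the standard basis vectors e_1, …, e_2. These are linearly independent, so all 2 columns are pivots and rank(I_2) = 2.
The 2×3 zero matrix has every entry zero, so every row is the zero row and there are no pivots; rank(0) = 0.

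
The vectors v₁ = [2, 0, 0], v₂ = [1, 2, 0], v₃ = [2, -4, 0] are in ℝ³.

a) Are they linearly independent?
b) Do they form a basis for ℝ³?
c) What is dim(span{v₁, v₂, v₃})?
Not independent, not a basis, dim(span) = 2

Check whether v₃ can be written as a linear combination of v₁ and v₂.
v₃ = (2)·v₁ + (-2)·v₂ = [2, -4, 0], so the three vectors are linearly dependent.
Thus they do not form a basis for ℝ³, and dim(span{v₁, v₂, v₃}) = 2 (spanned by v₁ and v₂).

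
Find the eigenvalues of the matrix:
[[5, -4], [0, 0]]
λ = 0 and λ = 5

Characteristic equation: det(A - λI) = 0
λ² - (trace)λ + (det) = 0
λ² - (5)λ + (0) = 0
λ² - 5λ + 0 = 0
Solving: λ = 0, 5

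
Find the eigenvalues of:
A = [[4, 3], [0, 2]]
λ = 2, 4

Solve det(A - λI) = 0. For a 2×2 matrix this is λ² - (trace)λ + det = 0.
trace(A) = 4 + 2 = 6.
det(A) = (4)*(2) - (3)*(0) = 8 - 0 = 8.
Characteristic equation: λ² - (6)λ + (8) = 0.
Discriminant: (6)² - 4*(8) = 36 - 32 = 4.
Roots: λ = (6 ± √4) / 2 = 2, 4.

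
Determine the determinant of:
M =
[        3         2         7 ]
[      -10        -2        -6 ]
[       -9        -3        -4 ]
det(M) = 82

Expand along row 0 (cofactor expansion): det(M) = a*(e*i - f*h) - b*(d*i - f*g) + c*(d*h - e*g), where the 3×3 is [[a, b, c], [d, e, f], [g, h, i]].
Minor M_00 = (-2)*(-4) - (-6)*(-3) = 8 - 18 = -10.
Minor M_01 = (-10)*(-4) - (-6)*(-9) = 40 - 54 = -14.
Minor M_02 = (-10)*(-3) - (-2)*(-9) = 30 - 18 = 12.
det(M) = (3)*(-10) - (2)*(-14) + (7)*(12) = -30 + 28 + 84 = 82.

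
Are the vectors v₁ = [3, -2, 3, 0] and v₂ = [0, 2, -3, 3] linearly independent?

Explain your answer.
Yes, linearly independent

Two vectors are linearly dependent iff one is a scalar multiple of the other.
No single scalar k satisfies v₂ = k·v₁ (the ratios of corresponding entries disagree), so v₁ and v₂ are linearly independent.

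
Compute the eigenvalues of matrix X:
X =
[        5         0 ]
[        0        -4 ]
λ = -4, 5

Solve det(X - λI) = 0. For a 2×2 matrix the characteristic equation is λ² - (trace)λ + det = 0.
trace(X) = a + d = 5 - 4 = 1.
det(X) = a*d - b*c = (5)*(-4) - (0)*(0) = -20 - 0 = -20.
Characteristic equation: λ² - (1)λ + (-20) = 0.
Discriminant = (1)² - 4*(-20) = 1 + 80 = 81.
λ = (1 ± √81) / 2 = (1 ± 9) / 2 = -4, 5.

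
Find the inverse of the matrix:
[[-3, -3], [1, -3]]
[[-1/4, 1/4], [-1/12, -1/4]]

For [[a,b],[c,d]], inverse = (1/det)·[[d,-b],[-c,a]]
det = -3·-3 - -3·1 = 12
Inverse = (1/12)·[[-3, 3], [-1, -3]]
        = [[-1/4, 1/4], [-1/12, -1/4]]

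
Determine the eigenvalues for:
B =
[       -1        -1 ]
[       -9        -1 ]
λ = -4, 2

Solve det(B - λI) = 0. For a 2×2 matrix the characteristic equation is λ² - (trace)λ + det = 0.
trace(B) = a + d = -1 - 1 = -2.
det(B) = a*d - b*c = (-1)*(-1) - (-1)*(-9) = 1 - 9 = -8.
Characteristic equation: λ² - (-2)λ + (-8) = 0.
Discriminant = (-2)² - 4*(-8) = 4 + 32 = 36.
λ = (-2 ± √36) / 2 = (-2 ± 6) / 2 = -4, 2.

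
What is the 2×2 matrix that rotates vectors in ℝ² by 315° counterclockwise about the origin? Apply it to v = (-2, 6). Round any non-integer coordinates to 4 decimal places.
R = [[√2/2, √2/2], [-√2/2, √2/2]]; R·v = (2.8284, 5.6569)

A counterclockwise rotation by angle θ in ℝ² has matrix R(θ) = [[cos θ, -sin θ], [sin θ, cos θ]].
For θ = 315°: cos θ = √2/2, sin θ = -√2/2.
R(315°) = [[√2/2, √2/2], [-√2/2, √2/2]].
R·v = [√2/2·-2 + (√2/2)·6, -√2/2·-2 + √2/2·6] = (2.8284, 5.6569).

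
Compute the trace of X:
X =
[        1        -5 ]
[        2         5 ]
tr(X) = 1 + 5 = 6

The trace of a square matrix is the sum of its diagonal entries.
Diagonal entries of X: X[0][0] = 1, X[1][1] = 5.
tr(X) = 1 + 5 = 6.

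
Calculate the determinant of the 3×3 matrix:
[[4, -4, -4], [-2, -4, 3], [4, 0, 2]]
-160

Expansion along first row:
det = 4·det([[-4,3],[0,2]]) - -4·det([[-2,3],[4,2]]) + -4·det([[-2,-4],[4,0]])
    = 4·(-4·2 - 3·0) - -4·(-2·2 - 3·4) + -4·(-2·0 - -4·4)
    = 4·-8 - -4·-16 + -4·16
    = -32 + -64 + -64 = -160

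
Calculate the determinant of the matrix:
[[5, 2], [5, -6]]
-40

For a 2×2 matrix [[a, b], [c, d]], det = ad - bc
det = (5)(-6) - (2)(5) = -30 - 10 = -40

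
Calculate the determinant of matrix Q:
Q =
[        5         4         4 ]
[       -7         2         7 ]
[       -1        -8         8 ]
det(Q) = 788

Expand along row 0 (cofactor expansion): det(Q) = a*(e*i - f*h) - b*(d*i - f*g) + c*(d*h - e*g), where the 3×3 is [[a, b, c], [d, e, f], [g, h, i]].
Minor M_00 = (2)*(8) - (7)*(-8) = 16 + 56 = 72.
Minor M_01 = (-7)*(8) - (7)*(-1) = -56 + 7 = -49.
Minor M_02 = (-7)*(-8) - (2)*(-1) = 56 + 2 = 58.
det(Q) = (5)*(72) - (4)*(-49) + (4)*(58) = 360 + 196 + 232 = 788.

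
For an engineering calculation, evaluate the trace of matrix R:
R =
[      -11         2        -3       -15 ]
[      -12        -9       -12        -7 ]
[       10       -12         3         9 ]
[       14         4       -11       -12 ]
tr(R) = -11 - 9 + 3 - 12 = -29

The trace of a square matrix is the sum of its diagonal entries.
Diagonal entries of R: R[0][0] = -11, R[1][1] = -9, R[2][2] = 3, R[3][3] = -12.
tr(R) = -11 - 9 + 3 - 12 = -29.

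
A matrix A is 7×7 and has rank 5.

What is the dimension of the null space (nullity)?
2

The rank-nullity theorem for an m×n matrix states:
rank(A) + nullity(A) = n (the number of columns).
Here n = 7 and rank(A) = 5, so nullity(A) = 7 - 5 = 2.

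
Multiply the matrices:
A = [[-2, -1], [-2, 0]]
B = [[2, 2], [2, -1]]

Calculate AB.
[[-6, -3], [-4, -4]]

Each entry (i,j) of AB = sum over k of A[i][k]*B[k][j].
(AB)[0][0] = (-2)*(2) + (-1)*(2) = -6
(AB)[0][1] = (-2)*(2) + (-1)*(-1) = -3
(AB)[1][0] = (-2)*(2) + (0)*(2) = -4
(AB)[1][1] = (-2)*(2) + (0)*(-1) = -4
AB = [[-6, -3], [-4, -4]]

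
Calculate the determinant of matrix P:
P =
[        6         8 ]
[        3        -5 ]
det(P) = -54

For a 2×2 matrix [[a, b], [c, d]], det = a*d - b*c.
det(P) = (6)*(-5) - (8)*(3) = -30 - 24 = -54.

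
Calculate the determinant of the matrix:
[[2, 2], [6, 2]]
-8

For a 2×2 matrix [[a, b], [c, d]], det = ad - bc
det = (2)(2) - (2)(6) = 4 - 12 = -8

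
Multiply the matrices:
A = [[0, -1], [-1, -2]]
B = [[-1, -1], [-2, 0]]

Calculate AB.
[[2, 0], [5, 1]]

Each entry (i,j) of AB = sum over k of A[i][k]*B[k][j].
(AB)[0][0] = (0)*(-1) + (-1)*(-2) = 2
(AB)[0][1] = (0)*(-1) + (-1)*(0) = 0
(AB)[1][0] = (-1)*(-1) + (-2)*(-2) = 5
(AB)[1][1] = (-1)*(-1) + (-2)*(0) = 1
AB = [[2, 0], [5, 1]]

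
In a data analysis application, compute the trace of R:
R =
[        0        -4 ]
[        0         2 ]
tr(R) = 0 + 2 = 2

The trace of a square matrix is the sum of its diagonal entries.
Diagonal entries of R: R[0][0] = 0, R[1][1] = 2.
tr(R) = 0 + 2 = 2.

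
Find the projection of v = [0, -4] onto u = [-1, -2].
[-8/5, -16/5]

The projection of v onto u is proj_u(v) = ((v·u) / (u·u)) · u.
v·u = (0)*(-1) + (-4)*(-2) = 8.
u·u = (-1)*(-1) + (-2)*(-2) = 5.
coefficient = 8 / 5 = 8/5.
proj_u(v) = 8/5 · [-1, -2] = [-8/5, -16/5].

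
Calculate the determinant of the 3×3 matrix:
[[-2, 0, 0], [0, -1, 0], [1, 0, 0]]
0

Expansion along first row:
det = -2·det([[-1,0],[0,0]]) - 0·det([[0,0],[1,0]]) + 0·det([[0,-1],[1,0]])
    = -2·(-1·0 - 0·0) - 0·(0·0 - 0·1) + 0·(0·0 - -1·1)
    = -2·0 - 0·0 + 0·1
    = 0 + 0 + 0 = 0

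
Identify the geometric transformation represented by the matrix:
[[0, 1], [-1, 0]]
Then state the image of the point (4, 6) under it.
rotation by 90° clockwise (i.e., 270° counterclockwise); image of (4, 6) is (6, -4)

This matches the form [[cos θ, -sin θ], [sin θ, cos θ]] of a rotation matrix; reading off cos θ and sin θ gives the angle.
The matrix [[0, 1], [-1, 0]] represents: rotation by 90° clockwise (i.e., 270° counterclockwise).
Applying it to (4, 6): [0·4 + 1·6, -1·4 + 0·6] = (6, -4).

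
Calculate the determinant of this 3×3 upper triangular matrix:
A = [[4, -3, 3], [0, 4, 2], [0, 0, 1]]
16

The determinant of a triangular matrix is the product of its diagonal entries (the off-diagonal entries above the diagonal do not affect it).
det(A) = (4) * (4) * (1) = 16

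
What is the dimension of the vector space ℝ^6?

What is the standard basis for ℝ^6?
Dimension = 6; standard basis = {e_1, e_2, e_3, …, e_6}

ℝ^6 is the space of 6-tuples of real numbers; its dimension is 6.
The standard basis consists of 6 vectors: e_1, e_2, e_3, …, e_6, where e_i is the vector with 1 in position i and 0 elsewhere.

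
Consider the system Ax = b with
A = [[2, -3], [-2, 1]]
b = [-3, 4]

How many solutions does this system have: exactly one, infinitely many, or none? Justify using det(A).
Exactly one solution

Compute det(A) = (2)*(1) - (-3)*(-2) = -4.
Because det(A) ≠ 0, A is invertible and Ax = b has a unique solution for every b (here x = A⁻¹ b).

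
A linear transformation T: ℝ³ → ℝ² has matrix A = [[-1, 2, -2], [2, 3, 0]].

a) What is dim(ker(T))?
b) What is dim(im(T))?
dim(ker) = 1, dim(im) = 2

The two rows are not scalar multiples of one another (no single k satisfies row 2 = k × row 1), so they are linearly independent.
Thus rank(A) = 2.
dim(im(T)) = rank(A) = 2.
By the rank-nullity theorem applied to T: ℝ³ → ℝ², rank(A) + nullity(A) = 3 (the domain dimension), so dim(ker(T)) = 3 - 2 = 1.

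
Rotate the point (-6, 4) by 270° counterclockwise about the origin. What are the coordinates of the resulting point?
(4, 6)

Rotation matrix R(θ) = [[cos θ, -sin θ], [sin θ, cos θ]]; for θ = 270°:
R = [[0, 1], [-1, 0]]
Result: R × [-6, 4]ᵀ = [0·-6 + (1)·4, -1·-6 + (0)·4]ᵀ = (4, 6)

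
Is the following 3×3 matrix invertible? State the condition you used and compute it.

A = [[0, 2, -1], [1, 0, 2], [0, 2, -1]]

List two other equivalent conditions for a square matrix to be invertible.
No, not invertible; det(A) = 0 (two rows are equal, so the rows are linearly dependent). Equivalent conditions (failing for this A): rank(A) < 3; Ax = 0 has non-trivial solutions; 0 is an eigenvalue; the columns are linearly dependent.

To check invertibility, compute det(A).
In this matrix, row 0 and the last row are identical, so one row is a scalar multiple of another and the rows are linearly dependent.
A matrix with linearly dependent rows has det = 0 and is not invertible.
Equivalent failed conditions:
- rank(A) < 3.
- Ax = 0 has non-trivial solutions.
- 0 is an eigenvalue.
- The columns are linearly dependent.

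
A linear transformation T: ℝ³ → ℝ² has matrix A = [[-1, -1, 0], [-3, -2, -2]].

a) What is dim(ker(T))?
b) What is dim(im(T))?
dim(ker) = 1, dim(im) = 2

The two rows are not scalar multiples of one another (no single k satisfies row 2 = k × row 1), so they are linearly independent.
Thus rank(A) = 2.
dim(im(T)) = rank(A) = 2.
By the rank-nullity theorem applied to T: ℝ³ → ℝ², rank(A) + nullity(A) = 3 (the domain dimension), so dim(ker(T)) = 3 - 2 = 1.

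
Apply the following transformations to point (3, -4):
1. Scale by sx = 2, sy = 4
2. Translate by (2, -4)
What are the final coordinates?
(8, -20)

Step 1: Scale (3, -4) by (sx, sy) = (2, 4) → (6, -16)
Step 2: Translate by (2, -4) → (8, -20)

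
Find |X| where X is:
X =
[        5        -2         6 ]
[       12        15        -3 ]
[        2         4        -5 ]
det(X) = -315

Expand along row 0 (cofactor expansion): det(X) = a*(e*i - f*h) - b*(d*i - f*g) + c*(d*h - e*g), where the 3×3 is [[a, b, c], [d, e, f], [g, h, i]].
Minor M_00 = (15)*(-5) - (-3)*(4) = -75 + 12 = -63.
Minor M_01 = (12)*(-5) - (-3)*(2) = -60 + 6 = -54.
Minor M_02 = (12)*(4) - (15)*(2) = 48 - 30 = 18.
det(X) = (5)*(-63) - (-2)*(-54) + (6)*(18) = -315 - 108 + 108 = -315.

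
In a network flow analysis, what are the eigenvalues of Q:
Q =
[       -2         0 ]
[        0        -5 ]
λ = -5, -2

Solve det(Q - λI) = 0. For a 2×2 matrix the characteristic equation is λ² - (trace)λ + det = 0.
trace(Q) = a + d = -2 - 5 = -7.
det(Q) = a*d - b*c = (-2)*(-5) - (0)*(0) = 10 - 0 = 10.
Characteristic equation: λ² - (-7)λ + (10) = 0.
Discriminant = (-7)² - 4*(10) = 49 - 40 = 9.
λ = (-7 ± √9) / 2 = (-7 ± 3) / 2 = -5, -2.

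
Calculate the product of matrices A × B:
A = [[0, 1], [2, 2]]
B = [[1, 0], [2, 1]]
[[2, 1], [6, 2]]

Matrix multiplication:
C[0][0] = 0×1 + 1×2 = 2
C[0][1] = 0×0 + 1×1 = 1
C[1][0] = 2×1 + 2×2 = 6
C[1][1] = 2×0 + 2×1 = 2
Result: [[2, 1], [6, 2]]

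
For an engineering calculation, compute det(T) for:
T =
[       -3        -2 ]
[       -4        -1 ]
det(T) = -5

For a 2×2 matrix [[a, b], [c, d]], det = a*d - b*c.
det(T) = (-3)*(-1) - (-2)*(-4) = 3 - 8 = -5.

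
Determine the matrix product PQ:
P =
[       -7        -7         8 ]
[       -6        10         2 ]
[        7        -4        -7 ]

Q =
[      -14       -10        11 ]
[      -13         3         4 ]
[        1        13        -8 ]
PQ =
[      197       153      -169 ]
[      -44       116       -42 ]
[      -53      -173       117 ]

Matrix multiplication: (PQ)[i][j] = sum over k of P[i][k] * Q[k][j].
  (PQ)[0][0] = (-7)*(-14) + (-7)*(-13) + (8)*(1) = 197
  (PQ)[0][1] = (-7)*(-10) + (-7)*(3) + (8)*(13) = 153
  (PQ)[0][2] = (-7)*(11) + (-7)*(4) + (8)*(-8) = -169
  (PQ)[1][0] = (-6)*(-14) + (10)*(-13) + (2)*(1) = -44
  (PQ)[1][1] = (-6)*(-10) + (10)*(3) + (2)*(13) = 116
  (PQ)[1][2] = (-6)*(11) + (10)*(4) + (2)*(-8) = -42
  (PQ)[2][0] = (7)*(-14) + (-4)*(-13) + (-7)*(1) = -53
  (PQ)[2][1] = (7)*(-10) + (-4)*(3) + (-7)*(13) = -173
  (PQ)[2][2] = (7)*(11) + (-4)*(4) + (-7)*(-8) = 117
PQ =
[      197       153      -169 ]
[      -44       116       -42 ]
[      -53      -173       117 ]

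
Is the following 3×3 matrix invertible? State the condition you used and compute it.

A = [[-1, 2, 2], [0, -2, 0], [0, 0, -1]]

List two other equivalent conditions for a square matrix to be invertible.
Yes, invertible; det(A) = -2 ≠ 0. Equivalent conditions: rank(A) = 3; Ax = 0 has only the trivial solution; 0 is not an eigenvalue; the columns of A are linearly independent.

To check invertibility, compute det(A).
The given matrix is triangular, so det(A) equals the product of its diagonal entries = -2 ≠ 0.
Since det(A) ≠ 0, A is invertible.
Equivalent conditions for a square matrix A to be invertible:
- rank(A) = 3 (full rank).
- The homogeneous system Ax = 0 has only the trivial solution x = 0.
- 0 is not an eigenvalue of A.
- The columns (equivalently rows) of A are linearly independent.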